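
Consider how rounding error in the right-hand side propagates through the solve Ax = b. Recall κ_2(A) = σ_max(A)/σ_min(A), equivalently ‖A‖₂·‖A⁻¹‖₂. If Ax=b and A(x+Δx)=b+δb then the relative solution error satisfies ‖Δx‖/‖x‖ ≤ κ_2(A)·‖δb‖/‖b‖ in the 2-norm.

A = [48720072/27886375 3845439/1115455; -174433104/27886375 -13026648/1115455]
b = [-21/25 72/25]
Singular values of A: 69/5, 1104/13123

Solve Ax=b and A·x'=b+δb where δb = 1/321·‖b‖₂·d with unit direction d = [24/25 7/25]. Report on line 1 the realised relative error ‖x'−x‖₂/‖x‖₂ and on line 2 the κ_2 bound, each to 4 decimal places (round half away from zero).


from the listed singular values, σ₁ = 69/5, σ_n = 1104/13123
κ_2(A) = (69/5) / (1104/13123) = 164.0375
perturbation bound = 164.0375·1/321 = 0.5110
solve Ax = b  →  x = [-0.1023 -0.1918]
‖b‖₂ = 3.0000 and ‖x‖₂ = 0.2174
Δx = A⁻¹·δb where δb = 1/321·3.0000·d; ‖Δx‖ = 0.1111
relative error = 0.5110
realised/bound = 1 exactly: the bound is attained for this b and d

0.5110
0.5110


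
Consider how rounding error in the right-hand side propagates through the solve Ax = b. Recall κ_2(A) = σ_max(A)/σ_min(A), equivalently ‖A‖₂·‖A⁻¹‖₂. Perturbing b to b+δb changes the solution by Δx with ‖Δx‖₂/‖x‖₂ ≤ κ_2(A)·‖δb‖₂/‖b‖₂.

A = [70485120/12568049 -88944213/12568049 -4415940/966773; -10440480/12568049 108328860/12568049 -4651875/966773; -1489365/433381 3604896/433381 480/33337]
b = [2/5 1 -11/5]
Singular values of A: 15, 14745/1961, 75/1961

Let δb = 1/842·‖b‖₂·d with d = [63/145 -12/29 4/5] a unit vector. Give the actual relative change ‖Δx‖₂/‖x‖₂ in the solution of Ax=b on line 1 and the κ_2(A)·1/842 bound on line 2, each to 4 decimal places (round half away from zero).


0.0015
0.4658

from the listed singular values, σ₁ = 15, σ_n = 75/1961
κ = σ_max/σ_min = 15/(75/1961) = 392.2000
worst-case relative error ≤ 392.2000 × 1/842 = 0.4658
solve Ax = b  →  x = [-42.5084 -17.7841 -24.7260]
2-norm of b is 2.4495; of x, 52.2935
with δb = [0.0013 -0.0012 0.0023], A·Δx = δb → ‖Δx‖ = 0.0761
realised ‖Δx‖/‖x‖ = 0.0015
tightness: 0.0015 against a bound of 0.4658 (unrounded ratio ≈ 0.0031)


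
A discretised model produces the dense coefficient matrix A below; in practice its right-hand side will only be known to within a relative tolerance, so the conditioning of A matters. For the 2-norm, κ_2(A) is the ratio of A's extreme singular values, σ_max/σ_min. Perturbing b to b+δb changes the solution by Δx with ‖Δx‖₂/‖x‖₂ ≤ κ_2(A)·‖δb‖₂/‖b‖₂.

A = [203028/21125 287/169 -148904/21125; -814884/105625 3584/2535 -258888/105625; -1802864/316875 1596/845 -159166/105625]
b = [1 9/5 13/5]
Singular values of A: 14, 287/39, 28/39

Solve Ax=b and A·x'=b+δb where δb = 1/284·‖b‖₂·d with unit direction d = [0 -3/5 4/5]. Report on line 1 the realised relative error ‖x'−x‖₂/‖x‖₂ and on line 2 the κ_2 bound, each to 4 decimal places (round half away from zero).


0.0112
0.0687

from the listed singular values, σ₁ = 14, σ_n = 28/39
κ = σ_max/σ_min = 14/(28/39) = 19.5000
bound on ‖Δx‖/‖x‖: κ·ε = 19.5000·1/284 = 0.0687
solve Ax = b  →  x = [-0.0239 1.4425 0.1730]
‖b‖ = 3.3166, ‖x‖ = 1.4530
δb = ε·‖b‖·d = [0.0000 -0.0070 0.0093]; solving A·Δx = δb gives ‖Δx‖ = 0.0163
relative error = 0.0112
so the bound overstates the realised error by a factor of ≈ 6.1335 (computed from the unrounded values)


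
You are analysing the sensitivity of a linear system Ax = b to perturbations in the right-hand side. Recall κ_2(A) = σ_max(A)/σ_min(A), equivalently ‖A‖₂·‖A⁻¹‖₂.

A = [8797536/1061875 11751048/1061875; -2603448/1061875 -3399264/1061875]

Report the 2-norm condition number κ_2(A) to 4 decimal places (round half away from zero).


339.8000

form AᵀA = [134679329856/1804125625 179568119808/1804125625; 179568119808/1804125625 239427399744/1804125625] with trace 14964269184/72165025 and determinant 26873856/72165025
λ_max, λ_min = (14964269184/72165025 ± √223921594801251680256/5207790833250625)/2 = 5184/25, 5184/2886601
so κ_2 = √((5184/25) / (5184/2886601)) = 339.8000


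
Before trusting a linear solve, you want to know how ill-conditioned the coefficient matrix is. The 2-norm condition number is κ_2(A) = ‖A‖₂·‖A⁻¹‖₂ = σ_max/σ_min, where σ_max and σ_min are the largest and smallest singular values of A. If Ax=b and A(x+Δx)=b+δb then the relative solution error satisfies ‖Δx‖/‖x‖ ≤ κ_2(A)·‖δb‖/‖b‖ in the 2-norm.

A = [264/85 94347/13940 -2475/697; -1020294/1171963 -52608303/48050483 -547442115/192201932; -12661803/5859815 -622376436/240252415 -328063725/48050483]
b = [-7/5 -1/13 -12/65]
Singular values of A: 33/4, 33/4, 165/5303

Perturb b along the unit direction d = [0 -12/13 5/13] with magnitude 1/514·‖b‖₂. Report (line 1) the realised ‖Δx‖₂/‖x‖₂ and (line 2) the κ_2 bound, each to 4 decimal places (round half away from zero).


0.5159
0.5159

from the listed singular values, σ₁ = 33/4, σ_n = 165/5303
condition number: (33/4) ÷ (165/5303) = 265.1500
worst-case relative error ≤ 265.1500 × 1/514 = 0.5159
solve Ax = b  →  x = [-0.0570 -0.1310 0.0948]
‖b‖₂ = 1.4142 and ‖x‖₂ = 0.1714
with δb = [0.0000 -0.0025 0.0011], A·Δx = δb → ‖Δx‖ = 0.0884
realised ‖Δx‖/‖x‖ = 0.5159
tightness: 0.5159 against a bound of 0.5159; the bound is attained (ratio 1)


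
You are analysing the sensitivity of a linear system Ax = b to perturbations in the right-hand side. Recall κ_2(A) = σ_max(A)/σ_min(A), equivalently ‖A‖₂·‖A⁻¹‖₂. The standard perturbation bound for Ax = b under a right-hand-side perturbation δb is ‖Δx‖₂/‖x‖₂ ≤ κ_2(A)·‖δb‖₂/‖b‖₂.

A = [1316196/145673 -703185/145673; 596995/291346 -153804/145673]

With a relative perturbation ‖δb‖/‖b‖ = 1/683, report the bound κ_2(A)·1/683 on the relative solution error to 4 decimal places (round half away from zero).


0.4590

M = AᵀA = [254956457/2970308 -33993750/742577; -33993750/742577 18130833/742577]. tr(M)=19263517/174724, det(M)=21609/174724
solving λ² − 19263517/174724·λ + 21609/174724 = 0 gives λ = 441/4, 49/43681
κ = σ_max/σ_min = (21/2)/(7/209) = 313.5000
κ_2(A)·‖δb‖/‖b‖ = 0.4590


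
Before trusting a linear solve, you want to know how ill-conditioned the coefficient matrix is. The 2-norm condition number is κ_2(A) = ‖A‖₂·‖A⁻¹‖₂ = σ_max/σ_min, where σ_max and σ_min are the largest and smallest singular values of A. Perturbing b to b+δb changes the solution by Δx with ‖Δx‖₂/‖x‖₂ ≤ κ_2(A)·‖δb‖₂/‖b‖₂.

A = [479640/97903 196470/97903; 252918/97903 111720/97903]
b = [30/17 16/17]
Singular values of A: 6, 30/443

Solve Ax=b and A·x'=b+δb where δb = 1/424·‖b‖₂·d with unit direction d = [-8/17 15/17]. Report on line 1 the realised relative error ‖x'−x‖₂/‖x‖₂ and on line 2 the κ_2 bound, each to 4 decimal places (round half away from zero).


largest singular value 6, smallest 30/443
condition number: 6 ÷ (30/443) = 88.6000
bound on ‖Δx‖/‖x‖: κ·ε = 88.6000·1/424 = 0.2090
solve Ax = b  →  x = [0.3077 0.1282]
‖b‖ = 2.0000, ‖x‖ = 0.3333
re-solving with b+δb shifts x by Δx of norm 0.0697
realised ‖Δx‖/‖x‖ = 0.2090
realised/bound = 1 exactly: the bound is attained for this b and d

0.2090
0.2090


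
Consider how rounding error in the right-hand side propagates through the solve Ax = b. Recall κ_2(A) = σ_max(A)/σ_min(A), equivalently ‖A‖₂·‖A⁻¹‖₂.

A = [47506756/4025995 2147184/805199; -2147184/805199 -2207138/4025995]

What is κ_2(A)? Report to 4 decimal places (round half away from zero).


M = AᵀA = [1411155171856/9642258025 63500819616/1928451605; 63500819616/1928451605 71464269124/9642258025]. tr(M)=176397316/1147205, det(M)=59105344/143400625
char-poly roots: 3844/25 and 15376/5736025
κ = σ_max/σ_min = (62/5)/(124/2395) = 239.5000

239.5000


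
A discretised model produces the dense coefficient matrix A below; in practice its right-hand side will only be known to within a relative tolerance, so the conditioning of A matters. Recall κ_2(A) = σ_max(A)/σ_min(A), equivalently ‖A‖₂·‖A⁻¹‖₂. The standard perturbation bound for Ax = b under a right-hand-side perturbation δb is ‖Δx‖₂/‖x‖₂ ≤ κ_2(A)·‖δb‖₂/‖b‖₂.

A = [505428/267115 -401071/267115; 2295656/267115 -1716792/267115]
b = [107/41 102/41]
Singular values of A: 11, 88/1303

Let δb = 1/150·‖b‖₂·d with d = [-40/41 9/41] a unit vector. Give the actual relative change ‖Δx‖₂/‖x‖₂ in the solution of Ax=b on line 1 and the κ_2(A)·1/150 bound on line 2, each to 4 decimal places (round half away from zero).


from the listed singular values, σ₁ = 11, σ_n = 88/1303
condition number: 11 ÷ (88/1303) = 162.8750
bound on ‖Δx‖/‖x‖: κ·ε = 162.8750·1/150 = 1.0858
solve Ax = b  →  x = [-17.5500 -23.8545]
‖b‖ = 3.6056, ‖x‖ = 29.6149
with δb = [-0.0235 0.0053], A·Δx = δb → ‖Δx‖ = 0.3559
relative error = 0.0120
tightness: 0.0120 against a bound of 1.0858 (unrounded ratio ≈ 0.0111)

0.0120
1.0858


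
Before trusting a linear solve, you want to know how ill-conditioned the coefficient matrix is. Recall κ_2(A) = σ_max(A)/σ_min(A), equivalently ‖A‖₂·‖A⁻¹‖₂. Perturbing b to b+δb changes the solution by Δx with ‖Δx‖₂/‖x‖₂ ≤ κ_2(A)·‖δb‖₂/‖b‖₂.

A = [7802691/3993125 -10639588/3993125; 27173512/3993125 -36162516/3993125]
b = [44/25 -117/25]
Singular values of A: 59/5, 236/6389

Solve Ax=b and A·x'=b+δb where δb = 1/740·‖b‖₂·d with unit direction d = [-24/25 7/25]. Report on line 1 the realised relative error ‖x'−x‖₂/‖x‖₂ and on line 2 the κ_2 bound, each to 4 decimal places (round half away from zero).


σ_max = 59/5, σ_min = 236/6389
κ = σ_max/σ_min = (59/5)/(236/6389) = 319.4500
κ_2(A)·‖δb‖/‖b‖ = 0.4317
solve Ax = b  →  x = [-65.1763 -48.4585]
‖b‖₂ = 5.0000 and ‖x‖₂ = 81.2168
δb = ε·‖b‖·d = [-0.0065 0.0019]; solving A·Δx = δb gives ‖Δx‖ = 0.1829
realised ‖Δx‖/‖x‖ = 0.0023
tightness: 0.0023 against a bound of 0.4317 (unrounded ratio ≈ 0.0052)

0.0023
0.4317


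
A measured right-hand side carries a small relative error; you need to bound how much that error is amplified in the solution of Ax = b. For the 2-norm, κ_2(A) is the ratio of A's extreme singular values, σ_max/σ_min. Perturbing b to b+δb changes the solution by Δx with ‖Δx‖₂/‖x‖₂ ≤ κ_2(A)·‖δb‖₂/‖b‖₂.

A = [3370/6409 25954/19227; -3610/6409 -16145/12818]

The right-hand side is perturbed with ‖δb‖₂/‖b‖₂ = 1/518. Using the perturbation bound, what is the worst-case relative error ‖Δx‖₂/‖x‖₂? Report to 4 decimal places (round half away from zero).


form AᵀA = [29000/48841 207955/146523; 207955/146523 5993329/1758276] with trace 41641/10404 and determinant 25/2601
eigenvalues of AᵀA: λ = (tr ± √(tr²−4·det))/2 = 4, 25/10404
κ_2(A) = √(λ_max/λ_min) = √(4 / (25/10404)) = 40.8000
worst-case relative error ≤ 40.8000 × 1/518 = 0.0788

0.0788


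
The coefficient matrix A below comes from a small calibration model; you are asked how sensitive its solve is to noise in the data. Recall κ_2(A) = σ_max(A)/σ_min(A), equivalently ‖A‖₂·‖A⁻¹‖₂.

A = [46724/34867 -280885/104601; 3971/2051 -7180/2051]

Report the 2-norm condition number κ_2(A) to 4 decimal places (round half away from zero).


AᵀA = [6740327225/1215707689 -37843784000/3647123067; -37843784000/3647123067 212984175625/10941369201]; tr = 946875850/37859409, det = 9765625/37859409
solving λ² − 946875850/37859409·λ + 9765625/37859409 = 0 gives λ = 25, 390625/37859409
σ_max=√25=5, σ_min=√(390625/37859409)=(625/6153) → κ = 49.2240

49.2240


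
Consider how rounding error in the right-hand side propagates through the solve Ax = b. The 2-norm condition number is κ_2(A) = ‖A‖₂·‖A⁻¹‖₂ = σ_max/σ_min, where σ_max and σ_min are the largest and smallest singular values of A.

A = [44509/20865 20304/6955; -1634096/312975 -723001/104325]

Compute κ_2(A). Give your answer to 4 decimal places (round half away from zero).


192.6000

M = AᵀA = [18437906689/579605625 8194011584/193201875; 8194011584/193201875 3641936329/64400625]. tr(M)=2048613346/23184225, det(M)=4879681/23184225
eigenvalues of AᵀA: λ = (tr ± √(tr²−4·det))/2 = 2209/25, 2209/927369
σ_max=√(2209/25)=(47/5), σ_min=√(2209/927369)=(47/963) → κ = 192.6000


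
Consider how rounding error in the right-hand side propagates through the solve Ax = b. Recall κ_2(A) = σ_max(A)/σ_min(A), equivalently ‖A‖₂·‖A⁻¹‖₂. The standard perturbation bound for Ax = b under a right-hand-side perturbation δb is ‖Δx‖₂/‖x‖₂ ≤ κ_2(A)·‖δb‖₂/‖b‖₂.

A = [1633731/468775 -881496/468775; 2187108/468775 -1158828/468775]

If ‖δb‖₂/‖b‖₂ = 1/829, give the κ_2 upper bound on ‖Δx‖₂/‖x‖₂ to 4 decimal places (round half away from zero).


form AᵀA = [298100735361/8790000025 -31796874648/1758000005; -31796874648/1758000005 84796701264/8790000025] with trace 52996185/1216609 and determinant 18974736/760380625
eigenvalues of AᵀA: λ = (tr ± √(tr²−4·det))/2 = 1089/25, 17424/30415225
κ_2(A) = √(λ_max/λ_min) = √((1089/25) / (17424/30415225)) = 275.7500
perturbation bound = 275.7500·1/829 = 0.3326

0.3326


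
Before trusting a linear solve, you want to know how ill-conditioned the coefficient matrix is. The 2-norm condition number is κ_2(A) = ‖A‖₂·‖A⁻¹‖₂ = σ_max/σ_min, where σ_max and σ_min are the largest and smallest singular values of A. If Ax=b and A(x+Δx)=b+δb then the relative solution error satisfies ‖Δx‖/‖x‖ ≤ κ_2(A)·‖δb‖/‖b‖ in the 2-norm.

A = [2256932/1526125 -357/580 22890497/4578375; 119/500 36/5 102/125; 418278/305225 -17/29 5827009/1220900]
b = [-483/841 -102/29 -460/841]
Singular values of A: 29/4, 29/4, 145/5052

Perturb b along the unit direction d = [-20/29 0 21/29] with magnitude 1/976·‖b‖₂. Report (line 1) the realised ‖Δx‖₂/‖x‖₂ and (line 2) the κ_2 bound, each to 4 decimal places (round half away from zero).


from the listed singular values, σ₁ = 29/4, σ_n = 145/5052
κ = σ_max/σ_min = (29/4)/(145/5052) = 252.6000
bound on ‖Δx‖/‖x‖: κ·ε = 252.6000·1/976 = 0.2588
solve Ax = b  →  x = [-0.0463 -0.4690 -0.1589]
2-norm of b is 3.6056; of x, 0.4973
Δx = A⁻¹·δb where δb = 1/976·3.6056·d; ‖Δx‖ = 0.1287
realised ‖Δx‖/‖x‖ = 0.2588
tightness: 0.2588 against a bound of 0.2588; the bound is attained (ratio 1)

0.2588
0.2588


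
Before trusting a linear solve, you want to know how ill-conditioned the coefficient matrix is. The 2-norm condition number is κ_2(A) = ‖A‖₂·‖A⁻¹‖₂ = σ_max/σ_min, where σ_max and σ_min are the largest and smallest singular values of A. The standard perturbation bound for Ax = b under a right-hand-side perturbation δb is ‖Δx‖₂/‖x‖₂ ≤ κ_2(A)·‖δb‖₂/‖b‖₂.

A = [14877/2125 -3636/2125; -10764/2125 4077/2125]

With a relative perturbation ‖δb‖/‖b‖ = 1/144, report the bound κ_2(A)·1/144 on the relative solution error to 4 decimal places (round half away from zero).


AᵀA = [13487553/180625 -3919104/180625; -3919104/180625 1193697/180625]; tr = 23490/289, det = 6561/289
char-poly roots: 81 and 81/289
σ_max=√81=9, σ_min=√(81/289)=(9/17) → κ = 17.0000
bound on ‖Δx‖/‖x‖: κ·ε = 17.0000·1/144 = 0.1181

0.1181


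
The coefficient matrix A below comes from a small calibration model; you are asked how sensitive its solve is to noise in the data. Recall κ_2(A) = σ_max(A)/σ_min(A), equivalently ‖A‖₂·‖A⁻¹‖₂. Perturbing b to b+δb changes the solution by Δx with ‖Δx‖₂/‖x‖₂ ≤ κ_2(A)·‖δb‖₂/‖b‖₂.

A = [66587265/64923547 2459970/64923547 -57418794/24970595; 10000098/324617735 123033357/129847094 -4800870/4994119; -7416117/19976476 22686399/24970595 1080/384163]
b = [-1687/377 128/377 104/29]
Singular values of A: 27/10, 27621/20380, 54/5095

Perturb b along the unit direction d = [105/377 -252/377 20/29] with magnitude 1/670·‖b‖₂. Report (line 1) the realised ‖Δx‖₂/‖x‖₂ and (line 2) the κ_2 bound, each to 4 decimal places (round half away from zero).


largest singular value 27/10, smallest 54/5095
κ = σ_max/σ_min = (27/10)/(54/5095) = 254.7500
perturbation bound = 254.7500·1/670 = 0.3802
solve Ax = b  →  x = [78.7334 36.0029 37.6567]
2-norm of b is 5.7446; of x, 94.4096
Δx = A⁻¹·δb where δb = 1/670·5.7446·d; ‖Δx‖ = 0.8090
dividing the unrounded norms, ‖Δx‖/‖x‖ = 0.0086
realised/bound (from unrounded values) ≈ 0.0225

0.0086
0.3802


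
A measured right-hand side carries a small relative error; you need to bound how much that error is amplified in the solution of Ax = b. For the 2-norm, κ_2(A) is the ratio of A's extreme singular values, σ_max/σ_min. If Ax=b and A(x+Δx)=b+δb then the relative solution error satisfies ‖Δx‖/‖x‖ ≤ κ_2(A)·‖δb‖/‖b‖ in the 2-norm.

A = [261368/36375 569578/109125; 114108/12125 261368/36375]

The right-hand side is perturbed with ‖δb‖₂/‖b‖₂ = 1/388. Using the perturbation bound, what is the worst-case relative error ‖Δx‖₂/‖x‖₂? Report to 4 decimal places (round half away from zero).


form AᵀA = [7419958096/52925625 16691483216/158776875; 16691483216/158776875 37569527236/476330625] with trace 4173966004/19053225 and determinant 119946304/19053225
solving λ² − 4173966004/19053225·λ + 119946304/19053225 = 0 gives λ = 5476/25, 21904/762129
so κ_2 = √((5476/25) / (21904/762129)) = 87.3000
κ_2(A)·‖δb‖/‖b‖ = 0.2250

0.2250


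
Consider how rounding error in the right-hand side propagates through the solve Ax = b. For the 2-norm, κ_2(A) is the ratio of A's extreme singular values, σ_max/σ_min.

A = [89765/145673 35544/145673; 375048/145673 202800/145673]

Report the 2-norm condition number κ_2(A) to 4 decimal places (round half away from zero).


39.1875

M = AᵀA = [88470409/12623809 47144760/12623809; 47144760/12623809 25217856/12623809]. tr(M)=393385/43681, det(M)=2304/43681
solving λ² − 393385/43681·λ + 2304/43681 = 0 gives λ = 9, 256/43681
σ_max=√9=3, σ_min=√(256/43681)=(16/209) → κ = 39.1875


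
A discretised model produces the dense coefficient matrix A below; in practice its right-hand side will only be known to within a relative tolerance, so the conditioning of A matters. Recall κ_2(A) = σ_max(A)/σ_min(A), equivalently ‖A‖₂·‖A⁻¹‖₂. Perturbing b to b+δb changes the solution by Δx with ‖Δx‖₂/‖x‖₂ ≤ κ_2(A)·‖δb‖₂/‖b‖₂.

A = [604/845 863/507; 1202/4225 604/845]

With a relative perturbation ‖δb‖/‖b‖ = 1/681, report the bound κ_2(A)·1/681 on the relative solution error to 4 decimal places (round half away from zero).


form AᵀA = [62516/105625 89996/63375; 89996/63375 129601/38025] with trace 22501/5625 and determinant 4/5625
char-poly roots: 4 and 1/5625
κ_2(A) = √(λ_max/λ_min) = √(4 / (1/5625)) = 150.0000
worst-case relative error ≤ 150.0000 × 1/681 = 0.2203

0.2203


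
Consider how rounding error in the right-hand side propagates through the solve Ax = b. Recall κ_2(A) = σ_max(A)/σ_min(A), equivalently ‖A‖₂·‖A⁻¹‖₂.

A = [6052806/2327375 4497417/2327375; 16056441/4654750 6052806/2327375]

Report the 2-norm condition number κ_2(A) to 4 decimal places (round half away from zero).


form AᵀA = [16174205579241/866667902500 3032610152553/216666975625; 3032610152553/216666975625 2274528805821/216666975625] with trace 1010892832101/34666716100 and determinant 13286025/1386668644
eigenvalues of AᵀA: λ = (tr ± √(tr²−4·det))/2 = 729/25, 455625/1386668644
so κ_2 = √((729/25) / (455625/1386668644)) = 297.9040

297.9040


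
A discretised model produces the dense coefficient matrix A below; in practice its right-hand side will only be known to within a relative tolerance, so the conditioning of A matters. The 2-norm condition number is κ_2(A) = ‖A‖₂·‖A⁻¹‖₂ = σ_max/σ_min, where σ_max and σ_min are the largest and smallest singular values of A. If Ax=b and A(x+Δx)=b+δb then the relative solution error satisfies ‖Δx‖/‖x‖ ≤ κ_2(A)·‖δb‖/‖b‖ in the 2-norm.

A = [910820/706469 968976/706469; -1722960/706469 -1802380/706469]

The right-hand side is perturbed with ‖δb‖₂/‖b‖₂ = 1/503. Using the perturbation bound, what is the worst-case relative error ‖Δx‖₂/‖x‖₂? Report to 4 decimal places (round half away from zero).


AᵀA = [13142506000/1726984249 13799278080/1726984249; 13799278080/1726984249 14489578384/1726984249]; tr = 32856224/2053489, det = 6400/2053489
eigenvalues of AᵀA: λ = (tr ± √(tr²−4·det))/2 = 16, 400/2053489
so κ_2 = √(16 / (400/2053489)) = 286.6000
worst-case relative error ≤ 286.6000 × 1/503 = 0.5698

0.5698


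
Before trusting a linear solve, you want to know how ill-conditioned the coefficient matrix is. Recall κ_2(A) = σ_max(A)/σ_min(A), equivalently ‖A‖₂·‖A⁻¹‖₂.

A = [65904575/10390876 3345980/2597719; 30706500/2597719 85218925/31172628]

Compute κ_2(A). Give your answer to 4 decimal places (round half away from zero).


form AᵀA = [67230585750625/373599667984 945305966000/23349979249; 945305966000/23349979249 30707366814025/3362397011856] with trace 189108458825/1000118088 and determinant 142978515625/32003778816
λ_max, λ_min = (189108458825/1000118088 ± √558502105846995722500/15628690467887121)/2 = 3025/16, 47265625/2000236176
κ = σ_max/σ_min = (55/4)/(6875/44724) = 89.4480

89.4480


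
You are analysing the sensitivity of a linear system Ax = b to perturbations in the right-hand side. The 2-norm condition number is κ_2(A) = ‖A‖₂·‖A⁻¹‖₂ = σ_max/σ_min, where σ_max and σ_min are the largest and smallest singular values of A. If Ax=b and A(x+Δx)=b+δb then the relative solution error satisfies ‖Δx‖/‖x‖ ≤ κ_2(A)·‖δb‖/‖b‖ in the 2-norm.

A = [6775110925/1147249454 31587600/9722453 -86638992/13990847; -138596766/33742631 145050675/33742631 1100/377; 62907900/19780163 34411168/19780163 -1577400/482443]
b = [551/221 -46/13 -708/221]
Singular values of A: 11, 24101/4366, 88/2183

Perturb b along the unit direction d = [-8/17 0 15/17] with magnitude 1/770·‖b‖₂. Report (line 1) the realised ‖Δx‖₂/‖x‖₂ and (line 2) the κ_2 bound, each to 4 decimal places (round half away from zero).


0.0017
0.3544

from the listed singular values, σ₁ = 11, σ_n = 88/2183
κ_2(A) = 11 / (88/2183) = 272.8750
worst-case relative error ≤ 272.8750 × 1/770 = 0.3544
solve Ax = b  →  x = [-66.5158 -15.5231 -71.9796]
2-norm of b is 5.3852; of x, 99.2289
δb = ε·‖b‖·d = [-0.0033 0.0000 0.0062]; solving A·Δx = δb gives ‖Δx‖ = 0.1735
relative error = 0.0017
so the bound overstates the realised error by a factor of ≈ 202.6898 (computed from the unrounded values)


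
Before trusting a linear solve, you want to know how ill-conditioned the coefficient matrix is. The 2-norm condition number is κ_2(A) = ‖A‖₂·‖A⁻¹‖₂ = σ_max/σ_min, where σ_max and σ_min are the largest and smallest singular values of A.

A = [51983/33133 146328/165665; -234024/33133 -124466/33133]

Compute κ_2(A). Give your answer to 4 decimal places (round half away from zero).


form AᵀA = [57469464865/1097795689 153246724344/5488978445; 153246724344/5488978445 408706512484/27444892225] with trace 6385616381/94965025 and determinant 11303044/94965025
char-poly roots: 1681/25 and 6724/3798601
κ = σ_max/σ_min = (41/5)/(82/1949) = 194.9000

194.9000


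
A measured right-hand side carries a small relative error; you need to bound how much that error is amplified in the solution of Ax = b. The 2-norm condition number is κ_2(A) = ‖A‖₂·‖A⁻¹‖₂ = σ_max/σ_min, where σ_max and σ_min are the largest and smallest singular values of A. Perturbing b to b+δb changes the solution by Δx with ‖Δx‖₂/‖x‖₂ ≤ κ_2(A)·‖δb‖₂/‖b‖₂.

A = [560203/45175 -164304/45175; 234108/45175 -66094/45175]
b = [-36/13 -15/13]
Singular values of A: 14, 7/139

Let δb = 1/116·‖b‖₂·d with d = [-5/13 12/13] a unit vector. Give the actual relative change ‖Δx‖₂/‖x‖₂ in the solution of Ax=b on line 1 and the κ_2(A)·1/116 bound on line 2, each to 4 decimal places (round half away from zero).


2.3966
2.3966

largest singular value 14, smallest 7/139
κ = σ_max/σ_min = 14/(7/139) = 278.0000
κ_2(A)·‖δb‖/‖b‖ = 2.3966
solve Ax = b  →  x = [-0.2057 0.0600]
‖b‖₂ = 3.0000 and ‖x‖₂ = 0.2143
δb = ε·‖b‖·d = [-0.0099 0.0239]; solving A·Δx = δb gives ‖Δx‖ = 0.5135
relative error = 2.3966
realised/bound = 1 exactly: the bound is attained for this b and d


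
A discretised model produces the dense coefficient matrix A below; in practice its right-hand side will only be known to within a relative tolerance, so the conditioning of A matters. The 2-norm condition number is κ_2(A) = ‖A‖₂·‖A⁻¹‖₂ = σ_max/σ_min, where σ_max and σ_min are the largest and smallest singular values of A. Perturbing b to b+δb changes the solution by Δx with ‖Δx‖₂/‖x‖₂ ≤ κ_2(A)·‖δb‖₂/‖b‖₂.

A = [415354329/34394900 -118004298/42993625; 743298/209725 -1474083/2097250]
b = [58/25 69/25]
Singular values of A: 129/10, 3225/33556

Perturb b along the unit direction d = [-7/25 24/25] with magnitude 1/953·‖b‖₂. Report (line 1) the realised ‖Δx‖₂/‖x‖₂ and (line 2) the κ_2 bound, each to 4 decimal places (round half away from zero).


0.0019
0.1408

from the listed singular values, σ₁ = 129/10, σ_n = 3225/33556
κ = σ_max/σ_min = (129/10)/(3225/33556) = 134.2240
κ_2(A)·‖δb‖/‖b‖ = 0.1408
solve Ax = b  →  x = [4.7949 20.2513]
‖b‖₂ = 3.6056 and ‖x‖₂ = 20.8112
re-solving with b+δb shifts x by Δx of norm 0.0394
relative error = 0.0019
realised/bound (from unrounded values) ≈ 0.0134


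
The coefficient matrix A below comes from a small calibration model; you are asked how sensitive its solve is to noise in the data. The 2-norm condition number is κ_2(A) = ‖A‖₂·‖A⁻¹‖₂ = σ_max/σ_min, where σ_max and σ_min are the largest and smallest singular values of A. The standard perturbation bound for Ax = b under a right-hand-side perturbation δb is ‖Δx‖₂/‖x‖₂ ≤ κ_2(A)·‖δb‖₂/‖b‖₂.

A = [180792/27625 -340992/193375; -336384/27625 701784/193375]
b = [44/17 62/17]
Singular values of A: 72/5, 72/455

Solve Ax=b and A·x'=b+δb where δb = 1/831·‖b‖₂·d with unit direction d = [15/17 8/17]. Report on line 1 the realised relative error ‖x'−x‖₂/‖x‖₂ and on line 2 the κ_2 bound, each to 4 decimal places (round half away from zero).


σ_max = 72/5, σ_min = 72/455
κ_2(A) = (72/5) / (72/455) = 91.0000
bound on ‖Δx‖/‖x‖: κ·ε = 91.0000·1/831 = 0.1095
solve Ax = b  →  x = [6.9444 24.3056]
‖b‖ = 4.4721, ‖x‖ = 25.2782
Δx = A⁻¹·δb where δb = 1/831·4.4721·d; ‖Δx‖ = 0.0340
relative error = 0.0013
realised/bound (from unrounded values) ≈ 0.0123

0.0013
0.1095


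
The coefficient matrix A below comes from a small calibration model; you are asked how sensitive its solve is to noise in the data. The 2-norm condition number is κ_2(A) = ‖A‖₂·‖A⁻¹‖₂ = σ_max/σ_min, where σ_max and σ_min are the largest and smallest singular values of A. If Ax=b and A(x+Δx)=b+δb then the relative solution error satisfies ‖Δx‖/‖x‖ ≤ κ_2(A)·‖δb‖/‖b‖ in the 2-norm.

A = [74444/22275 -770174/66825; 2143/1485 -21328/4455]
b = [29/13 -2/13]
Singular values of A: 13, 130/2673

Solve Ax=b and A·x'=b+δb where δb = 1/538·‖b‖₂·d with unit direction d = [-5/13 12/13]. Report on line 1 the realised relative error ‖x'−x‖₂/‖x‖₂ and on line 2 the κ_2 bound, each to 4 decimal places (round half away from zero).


0.0042
0.4968

σ_max = 13, σ_min = 130/2673
κ = σ_max/σ_min = 13/(130/2673) = 267.3000
bound on ‖Δx‖/‖x‖: κ·ε = 267.3000·1/538 = 0.4968
solve Ax = b  →  x = [-19.6960 -5.9049]
2-norm of b is 2.2361; of x, 20.5621
δb = ε·‖b‖·d = [-0.0016 0.0038]; solving A·Δx = δb gives ‖Δx‖ = 0.0855
dividing the unrounded norms, ‖Δx‖/‖x‖ = 0.0042
tightness: 0.0042 against a bound of 0.4968 (unrounded ratio ≈ 0.0084)


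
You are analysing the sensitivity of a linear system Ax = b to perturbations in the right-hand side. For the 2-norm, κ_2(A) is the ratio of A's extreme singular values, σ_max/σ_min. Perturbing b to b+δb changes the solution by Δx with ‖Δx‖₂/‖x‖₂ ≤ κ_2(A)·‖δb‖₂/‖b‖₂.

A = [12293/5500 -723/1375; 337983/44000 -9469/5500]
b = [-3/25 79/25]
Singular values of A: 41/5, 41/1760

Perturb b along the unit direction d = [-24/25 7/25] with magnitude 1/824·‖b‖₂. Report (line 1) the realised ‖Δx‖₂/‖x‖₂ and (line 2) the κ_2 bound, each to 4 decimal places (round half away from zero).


largest singular value 41/5, smallest 41/1760
condition number: (41/5) ÷ (41/1760) = 352.0000
κ_2(A)·‖δb‖/‖b‖ = 0.4272
solve Ax = b  →  x = [9.7799 41.7995]
‖b‖₂ = 3.1623 and ‖x‖₂ = 42.9284
with δb = [-0.0037 0.0011], A·Δx = δb → ‖Δx‖ = 0.1647
relative error = 0.0038
tightness: 0.0038 against a bound of 0.4272 (unrounded ratio ≈ 0.0090)

0.0038
0.4272


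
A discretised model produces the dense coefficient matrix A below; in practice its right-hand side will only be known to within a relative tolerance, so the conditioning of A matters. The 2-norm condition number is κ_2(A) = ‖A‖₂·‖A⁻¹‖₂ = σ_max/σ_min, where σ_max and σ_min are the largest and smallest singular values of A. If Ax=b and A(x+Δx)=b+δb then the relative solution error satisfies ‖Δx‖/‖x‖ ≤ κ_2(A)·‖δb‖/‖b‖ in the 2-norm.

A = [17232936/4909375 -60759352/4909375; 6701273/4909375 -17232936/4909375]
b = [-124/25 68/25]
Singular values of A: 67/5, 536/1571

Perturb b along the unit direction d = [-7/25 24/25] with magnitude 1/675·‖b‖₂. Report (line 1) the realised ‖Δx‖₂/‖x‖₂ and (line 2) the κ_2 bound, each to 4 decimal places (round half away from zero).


0.0021
0.0582

from the listed singular values, σ₁ = 67/5, σ_n = 536/1571
κ = σ_max/σ_min = (67/5)/(536/1571) = 39.2750
perturbation bound = 39.2750·1/675 = 0.0582
solve Ax = b  →  x = [11.1713 3.5693]
2-norm of b is 5.6569; of x, 11.7277
with δb = [-0.0023 0.0080], A·Δx = δb → ‖Δx‖ = 0.0246
relative error = 0.0021
tightness: 0.0021 against a bound of 0.0582 (unrounded ratio ≈ 0.0360)


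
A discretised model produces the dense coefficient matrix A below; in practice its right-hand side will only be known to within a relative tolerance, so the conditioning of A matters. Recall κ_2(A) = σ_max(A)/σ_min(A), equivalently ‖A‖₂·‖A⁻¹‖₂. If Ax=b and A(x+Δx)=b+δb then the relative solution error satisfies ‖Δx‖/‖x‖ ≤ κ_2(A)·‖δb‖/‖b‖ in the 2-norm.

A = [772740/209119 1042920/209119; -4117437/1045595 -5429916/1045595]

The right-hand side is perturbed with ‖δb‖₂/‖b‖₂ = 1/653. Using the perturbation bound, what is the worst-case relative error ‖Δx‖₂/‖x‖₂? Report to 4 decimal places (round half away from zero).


0.2761

M = AᵀA = [37908995409/1299963025 50541007212/1299963025; 50541007212/1299963025 67391249616/1299963025]. tr(M)=4212009801/51998521, det(M)=10497600/51998521
char-poly roots: 81 and 129600/51998521
κ = σ_max/σ_min = 9/(360/7211) = 180.2750
bound on ‖Δx‖/‖x‖: κ·ε = 180.2750·1/653 = 0.2761


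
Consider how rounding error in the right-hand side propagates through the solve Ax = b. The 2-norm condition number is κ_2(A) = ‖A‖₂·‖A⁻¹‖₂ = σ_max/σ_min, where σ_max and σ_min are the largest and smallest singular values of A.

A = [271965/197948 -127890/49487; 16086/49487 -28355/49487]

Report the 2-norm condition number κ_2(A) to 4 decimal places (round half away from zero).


M = AᵀA = [46463481/23309584 -10888185/2913698; -10888185/2913698 10208125/1456849]. tr(M)=725929/80656, det(M)=225/80656
λ_max, λ_min = (725929/80656 ± √526900322641/6505390336)/2 = 9, 25/80656
so κ_2 = √(9 / (25/80656)) = 170.4000

170.4000


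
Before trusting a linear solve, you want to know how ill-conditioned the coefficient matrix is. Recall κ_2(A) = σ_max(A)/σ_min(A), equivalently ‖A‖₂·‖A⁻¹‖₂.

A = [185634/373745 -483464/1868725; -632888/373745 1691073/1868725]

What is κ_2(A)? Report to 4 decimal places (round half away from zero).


351.7600

M = AᵀA = [17400288100/5587413001 -9280057320/5587413001; -9280057320/5587413001 4949544529/5587413001]. tr(M)=77335061/19333609, det(M)=2500/19333609
λ_max, λ_min = (77335061/19333609 ± √5980518323783721/373788436964881)/2 = 4, 625/19333609
κ = σ_max/σ_min = 2/(25/4397) = 351.7600


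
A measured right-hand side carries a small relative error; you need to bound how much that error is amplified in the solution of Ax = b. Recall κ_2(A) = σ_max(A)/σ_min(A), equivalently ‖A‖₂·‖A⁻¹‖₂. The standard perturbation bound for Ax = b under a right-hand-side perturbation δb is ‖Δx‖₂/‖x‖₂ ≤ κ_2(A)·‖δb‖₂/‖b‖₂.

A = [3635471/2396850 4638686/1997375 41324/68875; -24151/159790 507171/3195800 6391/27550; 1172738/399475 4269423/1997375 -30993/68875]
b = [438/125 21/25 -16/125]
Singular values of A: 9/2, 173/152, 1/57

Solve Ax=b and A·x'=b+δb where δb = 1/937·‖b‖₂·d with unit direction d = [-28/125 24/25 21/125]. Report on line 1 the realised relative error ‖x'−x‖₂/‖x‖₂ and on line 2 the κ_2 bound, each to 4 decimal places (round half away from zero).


largest singular value 9/2, smallest 1/57
κ = σ_max/σ_min = (9/2)/(1/57) = 256.5000
perturbation bound = 256.5000·1/937 = 0.2737
solve Ax = b  →  x = [-0.9945 1.6887 1.8178]
‖b‖ = 3.6056, ‖x‖ = 2.6730
with δb = [-0.0009 0.0037 0.0006], A·Δx = δb → ‖Δx‖ = 0.2193
dividing the unrounded norms, ‖Δx‖/‖x‖ = 0.0821
so the bound overstates the realised error by a factor of ≈ 3.3362 (computed from the unrounded values)

0.0821
0.2737


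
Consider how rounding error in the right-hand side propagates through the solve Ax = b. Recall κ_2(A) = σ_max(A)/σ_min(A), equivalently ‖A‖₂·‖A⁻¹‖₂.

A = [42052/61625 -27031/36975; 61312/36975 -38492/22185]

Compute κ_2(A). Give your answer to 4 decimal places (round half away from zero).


AᵀA = [109894369936/34178765625 -69230906108/20507259375; -69230906108/20507259375 43616926249/12304355625]; tr = 2472618889/365765625, det = 7311616/9144140625
eigenvalues of AᵀA: λ = (tr ± √(tr²−4·det))/2 = 169/25, 43264/365765625
κ = σ_max/σ_min = (13/5)/(208/19125) = 239.0625

239.0625


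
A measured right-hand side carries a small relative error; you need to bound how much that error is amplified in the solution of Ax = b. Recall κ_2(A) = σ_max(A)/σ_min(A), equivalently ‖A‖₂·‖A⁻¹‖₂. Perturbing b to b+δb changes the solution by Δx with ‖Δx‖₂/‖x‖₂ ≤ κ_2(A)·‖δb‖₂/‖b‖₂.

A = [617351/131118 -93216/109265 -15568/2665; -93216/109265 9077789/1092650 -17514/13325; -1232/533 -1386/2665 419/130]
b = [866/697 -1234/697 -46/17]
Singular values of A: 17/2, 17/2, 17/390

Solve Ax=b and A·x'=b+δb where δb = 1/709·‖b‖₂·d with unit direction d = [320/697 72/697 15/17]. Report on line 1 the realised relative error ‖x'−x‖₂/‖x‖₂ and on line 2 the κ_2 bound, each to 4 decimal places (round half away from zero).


0.0024
0.2750

largest singular value 17/2, smallest 17/390
κ_2(A) = (17/2) / (17/390) = 195.0000
bound on ‖Δx‖/‖x‖: κ·ε = 195.0000·1/709 = 0.2750
solve Ax = b  →  x = [-35.6212 -8.2560 -27.7176]
2-norm of b is 3.4641; of x, 45.8836
δb = ε·‖b‖·d = [0.0022 0.0005 0.0043]; solving A·Δx = δb gives ‖Δx‖ = 0.1121
realised ‖Δx‖/‖x‖ = 0.0024
realised/bound (from unrounded values) ≈ 0.0089


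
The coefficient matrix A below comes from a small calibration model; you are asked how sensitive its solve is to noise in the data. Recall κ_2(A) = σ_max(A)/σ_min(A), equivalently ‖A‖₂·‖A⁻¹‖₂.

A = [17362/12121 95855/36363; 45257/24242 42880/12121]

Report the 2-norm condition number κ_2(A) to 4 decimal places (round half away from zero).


form AᵀA = [3253952225/587674564 4575164750/440755923; 4575164750/440755923 25736430625/1322267769] with trace 457547725/18301284 and determinant 390625/18301284
λ_max, λ_min = (457547725/18301284 ± √209321324896425625/334936996048656)/2 = 25, 15625/18301284
so κ_2 = √(25 / (15625/18301284)) = 171.1200

171.1200


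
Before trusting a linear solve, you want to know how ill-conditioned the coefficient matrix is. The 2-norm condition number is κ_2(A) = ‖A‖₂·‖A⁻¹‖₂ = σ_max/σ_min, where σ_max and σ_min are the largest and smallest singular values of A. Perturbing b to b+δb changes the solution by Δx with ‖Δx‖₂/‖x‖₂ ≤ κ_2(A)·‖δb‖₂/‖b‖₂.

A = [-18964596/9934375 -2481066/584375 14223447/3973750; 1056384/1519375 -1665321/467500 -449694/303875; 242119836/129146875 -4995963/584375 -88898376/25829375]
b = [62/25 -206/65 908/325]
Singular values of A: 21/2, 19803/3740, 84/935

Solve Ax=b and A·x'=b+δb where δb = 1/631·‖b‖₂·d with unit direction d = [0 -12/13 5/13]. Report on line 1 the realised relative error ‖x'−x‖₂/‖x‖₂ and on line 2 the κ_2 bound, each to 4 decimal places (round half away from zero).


0.0019
0.1852

σ_max = 21/2, σ_min = 84/935
condition number: (21/2) ÷ (84/935) = 116.8750
perturbation bound = 116.8750·1/631 = 0.1852
solve Ax = b  →  x = [39.1402 -0.2886 21.2253]
‖b‖ = 4.8990, ‖x‖ = 44.5258
δb = ε·‖b‖·d = [0.0000 -0.0072 0.0030]; solving A·Δx = δb gives ‖Δx‖ = 0.0864
dividing the unrounded norms, ‖Δx‖/‖x‖ = 0.0019
tightness: 0.0019 against a bound of 0.1852 (unrounded ratio ≈ 0.0105)


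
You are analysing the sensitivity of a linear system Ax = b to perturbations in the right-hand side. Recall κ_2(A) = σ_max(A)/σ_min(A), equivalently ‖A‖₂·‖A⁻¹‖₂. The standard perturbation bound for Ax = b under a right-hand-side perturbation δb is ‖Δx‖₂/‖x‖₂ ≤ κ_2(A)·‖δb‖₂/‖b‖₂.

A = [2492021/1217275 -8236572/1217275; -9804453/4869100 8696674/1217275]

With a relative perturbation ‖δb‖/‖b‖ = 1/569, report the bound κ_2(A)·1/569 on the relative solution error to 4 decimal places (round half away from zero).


0.1844

form AᵀA = [46489892333/5638082000 -19901185857/704760250; -19901185857/704760250 34119680612/352380125] with trace 4739238257/45104656 and determinant 2825761/2819041
char-poly roots: 1681/16 and 26896/2819041
κ_2(A) = √(λ_max/λ_min) = √((1681/16) / (26896/2819041)) = 104.9375
perturbation bound = 104.9375·1/569 = 0.1844


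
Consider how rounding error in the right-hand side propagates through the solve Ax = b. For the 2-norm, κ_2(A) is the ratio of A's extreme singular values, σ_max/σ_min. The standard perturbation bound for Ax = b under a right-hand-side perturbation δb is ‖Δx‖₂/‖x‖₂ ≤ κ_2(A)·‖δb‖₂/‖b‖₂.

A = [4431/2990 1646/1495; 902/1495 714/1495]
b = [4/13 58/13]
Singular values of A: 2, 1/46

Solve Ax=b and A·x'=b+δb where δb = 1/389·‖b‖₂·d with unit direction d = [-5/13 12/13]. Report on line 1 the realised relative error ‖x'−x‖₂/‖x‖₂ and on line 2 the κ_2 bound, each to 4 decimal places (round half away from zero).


largest singular value 2, smallest 1/46
κ = σ_max/σ_min = 2/(1/46) = 92.0000
bound on ‖Δx‖/‖x‖: κ·ε = 92.0000·1/389 = 0.2365
solve Ax = b  →  x = [-109.6000 147.8000]
2-norm of b is 4.4721; of x, 184.0027
re-solving with b+δb shifts x by Δx of norm 0.5288
realised ‖Δx‖/‖x‖ = 0.0029
tightness: 0.0029 against a bound of 0.2365 (unrounded ratio ≈ 0.0122)

0.0029
0.2365
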